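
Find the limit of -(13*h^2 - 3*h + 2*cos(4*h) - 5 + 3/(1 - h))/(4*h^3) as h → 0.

Substitution gives 0/0 (the numerator vanishes to order 3).
Expand each term to order h^3: the coefficient of h^3 in 3·1/(1 - h) is 3 and in 2·cos(4h) is 0.
Lower-order terms cancel with the polynomial part, so the numerator is (3)·h^3 + o(h^3), and the limit is (3)/(-4) = -3/4.

-3/4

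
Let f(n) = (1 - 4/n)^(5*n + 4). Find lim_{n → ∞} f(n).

e^(-20)

Let L be the limit and take ln: ln L = lim (5n + 4)·ln(1 - 4/n) = lim (5n + 4)·(-4/n + O(1/n²)) = -20.
Hence L = e^(-20).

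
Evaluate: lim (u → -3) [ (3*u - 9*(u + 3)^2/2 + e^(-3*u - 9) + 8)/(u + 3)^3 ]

Direct substitution gives 0/0.
Apply L'Hôpital: lim (-9*u - 3*e^(-3*u - 9) - 24)/(3*(u + 3)^2), still 0/0.
Apply L'Hôpital: lim (9*e^(-3*u - 9) - 9)/(6*u + 18), still 0/0.
After 3 applications of L'Hôpital's rule the quotient is (-27*e^(-3*u - 9))/(6); substituting u = -3 gives -9/2.

-9/2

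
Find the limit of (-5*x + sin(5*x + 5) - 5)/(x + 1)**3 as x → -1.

-125/6

Direct substitution gives 0/0.
Apply L'Hôpital: lim (5*cos(5*x + 5) - 5)/(3*(x + 1)^2), still 0/0.
Apply L'Hôpital: lim (-25*sin(5*x + 5))/(6*x + 6), still 0/0.
After 3 applications of L'Hôpital's rule the quotient is (-125*cos(5*x + 5))/(6); substituting x = -1 gives -125/6.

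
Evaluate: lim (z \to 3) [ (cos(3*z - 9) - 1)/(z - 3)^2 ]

-9/2

Direct substitution gives 0/0.
Apply L'Hôpital: lim (-3*sin(3*z - 9))/(2*z - 6), still 0/0.
After 2 applications of L'Hôpital's rule the quotient is (-9*cos(3*z - 9))/(2); substituting z = 3 gives -9/2.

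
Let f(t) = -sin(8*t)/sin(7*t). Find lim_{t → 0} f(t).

-8/7

Substitution gives 0/0.
Divide numerator and denominator by t: sin(8t)/t → 8 and sin(7t)/t → 7, so the limit is -1·8/7 = -8/7.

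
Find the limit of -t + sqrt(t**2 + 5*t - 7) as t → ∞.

This has the form ∞ − ∞. Multiply and divide by the conjugate √(t^2 + 5*t - 7) + t.
That gives (5t - 7) / (√(t^2 + 5*t - 7) + t).
Divide numerator and denominator by t: the limit is 5/(2·1) = 5/2.

5/2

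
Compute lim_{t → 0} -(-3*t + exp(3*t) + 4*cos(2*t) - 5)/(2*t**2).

7/4

Substitution gives 0/0 (the numerator vanishes to order 2).
Expand each term to order t^2: the coefficient of t^2 in 4·cos(2t) is -8 and in e^(3t) is 9/2.
Lower-order terms cancel with the polynomial part, so the numerator is (-7/2)·t^2 + o(t^2), and the limit is (-7/2)/(-2) = 7/4.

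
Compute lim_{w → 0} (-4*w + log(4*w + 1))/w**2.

-8

Direct substitution gives 0/0.
Apply L'Hôpital: lim (-4 + 4/(4*w + 1))/(2*w), still 0/0.
After 2 applications of L'Hôpital's rule the quotient is (-16/(4*w + 1)^2)/(2); substituting w = 0 gives -8.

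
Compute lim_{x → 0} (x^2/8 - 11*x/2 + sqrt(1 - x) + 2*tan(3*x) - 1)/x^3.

287/16

Substitution gives 0/0; apply L'Hôpital's rule 3 times.
After differentiating numerator and denominator 3 times the quotient is (324*tan(3*x)^2/cos(3*x)^2 + 108/cos(3*x)^2 - 3/(8*(1 - x)^(5/2)))/(6); at x = 0 this is 287/16.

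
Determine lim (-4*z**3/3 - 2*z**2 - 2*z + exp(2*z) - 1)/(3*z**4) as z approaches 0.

2/9

Direct substitution gives 0/0.
Apply L'Hôpital: lim (-4*z^2 - 4*z + 2*e^(2*z) - 2)/(12*z^3), still 0/0.
Apply L'Hôpital: lim (-8*z + 4*e^(2*z) - 4)/(36*z^2), still 0/0.
Apply L'Hôpital: lim (8*e^(2*z) - 8)/(72*z), still 0/0.
After 4 applications of L'Hôpital's rule the quotient is (16*e^(2*z))/(72); substituting z = 0 gives 2/9.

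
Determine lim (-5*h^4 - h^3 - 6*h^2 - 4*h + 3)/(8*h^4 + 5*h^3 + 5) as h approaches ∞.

-5/8

Numerator and denominator both have degree 4.
Dividing every term by h^4, all lower-order terms vanish and the limit is the ratio of leading coefficients, -5/(8) = -5/8.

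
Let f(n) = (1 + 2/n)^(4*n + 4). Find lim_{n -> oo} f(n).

The base → 1 and the exponent → ∞: a 1^∞ form.
Take logarithms: (4n + 4)·ln(1 + 2/n). Since ln(1+u) ~ u for small u, this behaves like (4n)·(2/n) → 8.
So the limit is e^(8).

e^(8)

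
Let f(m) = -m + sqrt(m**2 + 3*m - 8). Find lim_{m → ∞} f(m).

3/2

This has the form ∞ − ∞. Multiply and divide by the conjugate √(m^2 + 3*m - 8) + m.
That gives (3m - 8) / (√(m^2 + 3*m - 8) + m).
Divide numerator and denominator by m: the limit is 3/(2·1) = 3/2.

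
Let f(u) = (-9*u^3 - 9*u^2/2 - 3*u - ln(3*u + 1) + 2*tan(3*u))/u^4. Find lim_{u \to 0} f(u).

Substitution gives 0/0; apply L'Hôpital's rule 4 times.
After differentiating numerator and denominator 4 times the quotient is (3888*tan(3*u)^3/cos(3*u)^2 + 2592*tan(3*u)/cos(3*u)^2 + 486/(3*u + 1)^4)/(24); at u = 0 this is 81/4.

81/4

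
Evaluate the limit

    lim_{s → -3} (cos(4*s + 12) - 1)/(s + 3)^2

-8

Direct substitution gives 0/0.
Apply L'Hôpital: lim (-4*sin(4*s + 12))/(2*s + 6), still 0/0.
After 2 applications of L'Hôpital's rule the quotient is (-16*cos(4*s + 12))/(2); substituting s = -3 gives -8.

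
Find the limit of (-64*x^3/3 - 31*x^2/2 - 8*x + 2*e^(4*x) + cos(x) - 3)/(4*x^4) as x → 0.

171/32

Substitution gives 0/0 (the numerator vanishes to order 4).
Expand each term to order x^4: the coefficient of x^4 in 2·e^(4x) is 64/3 and in cos(x) is 1/24.
Lower-order terms cancel with the polynomial part, so the numerator is (171/8)·x^4 + o(x^4), and the limit is (171/8)/(4) = 171/32.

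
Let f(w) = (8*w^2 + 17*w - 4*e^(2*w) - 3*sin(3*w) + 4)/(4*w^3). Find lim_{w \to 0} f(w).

Substitution gives 0/0 (the numerator vanishes to order 3).
Expand each term to order w^3: the coefficient of w^3 in -4·e^(2w) is -16/3 and in -3·sin(3w) is 27/2.
Lower-order terms cancel with the polynomial part, so the numerator is (49/6)·w^3 + o(w^3), and the limit is (49/6)/(4) = 49/24.

49/24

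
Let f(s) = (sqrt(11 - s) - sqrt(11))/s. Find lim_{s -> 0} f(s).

Substitution gives 0/0. Multiply numerator and denominator by the conjugate √(11 - s) + √11.
The numerator becomes (11 - s) − 11 = -s, so the expression simplifies to -1/(√(11 - s) + √11).
Letting s → 0 gives -1/(2√11) = -√(11)/22.

-√(11)/22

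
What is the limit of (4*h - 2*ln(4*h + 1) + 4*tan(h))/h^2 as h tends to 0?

Substitution gives 0/0; apply L'Hôpital's rule 2 times.
After differentiating numerator and denominator 2 times the quotient is (8*tan(h)/cos(h)^2 + 32/(4*h + 1)^2)/(2); at h = 0 this is 16.

16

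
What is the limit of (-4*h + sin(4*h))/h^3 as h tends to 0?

Direct substitution gives 0/0.
Apply L'Hôpital: lim (4*cos(4*h) - 4)/(3*h^2), still 0/0.
Apply L'Hôpital: lim (-16*sin(4*h))/(6*h), still 0/0.
After 3 applications of L'Hôpital's rule the quotient is (-64*cos(4*h))/(6); substituting h = 0 gives -32/3.

-32/3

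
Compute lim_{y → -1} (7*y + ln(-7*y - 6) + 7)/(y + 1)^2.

Direct substitution gives 0/0.
Apply L'Hôpital: lim (7 - 7/(-7*y - 6))/(2*y + 2), still 0/0.
After 2 applications of L'Hôpital's rule the quotient is (-49/(-7*y - 6)^2)/(2); substituting y = -1 gives -49/2.

-49/2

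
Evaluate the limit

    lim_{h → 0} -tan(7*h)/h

Substitution gives 0/0.
Since tan(u)/u → 1 as u → 0, tan(7h)/(7h) → 1 and the limit is 7/(-1) = -7.

-7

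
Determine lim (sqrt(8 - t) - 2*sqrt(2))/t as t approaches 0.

A 0/0 form; rationalise with √(8 - t) + √8. This collapses the numerator to -t, leaving -1/(√(8 - t) + √8) → -1/(2√8) = -√(2)/8.

-√(2)/8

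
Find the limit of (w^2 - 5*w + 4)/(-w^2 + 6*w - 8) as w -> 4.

-3/2

Since w = 4 makes numerator and denominator zero, (w - 4) divides both.
Cancelling it gives (w - 1)/(2 - w); now plug in w = 4 to get -3/2.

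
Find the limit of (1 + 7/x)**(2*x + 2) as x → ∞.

e^(14)

The base → 1 and the exponent → ∞: a 1^∞ form.
Take logarithms: (2x + 2)·ln(1 + 7/x). Since ln(1+u) ~ u for small u, this behaves like (2x)·(7/x) → 14.
So the limit is e^(14).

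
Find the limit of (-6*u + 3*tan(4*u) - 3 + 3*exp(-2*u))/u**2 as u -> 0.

Substitution gives 0/0 (the numerator vanishes to order 2).
Expand each term to order u^2: the coefficient of u^2 in 3·tan(4u) is 0 and in 3·e^(-2u) is 6.
Lower-order terms cancel with the polynomial part, so the numerator is (6)·u^2 + o(u^2), and the limit is (6)/(1) = 6.

6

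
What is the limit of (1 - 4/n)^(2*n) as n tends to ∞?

e^(-8)

Let L be the limit and take ln: ln L = lim (2n)·ln(1 - 4/n) = lim (2n)·(-4/n + O(1/n²)) = -8.
Hence L = e^(-8).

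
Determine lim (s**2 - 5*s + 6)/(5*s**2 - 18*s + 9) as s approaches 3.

1/12

At s = 3 both the top and bottom vanish — a removable singularity. Factoring out (s - 3) from each leaves (s - 2)/(5*s - 3), which at s = 3 equals 1/12.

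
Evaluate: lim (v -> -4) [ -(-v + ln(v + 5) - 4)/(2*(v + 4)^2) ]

1/4

Direct substitution gives 0/0.
Apply L'Hôpital: lim (-1 + 1/(v + 5))/(-4*v - 16), still 0/0.
After 2 applications of L'Hôpital's rule the quotient is (-1/(v + 5)^2)/(-4); substituting v = -4 gives 1/4.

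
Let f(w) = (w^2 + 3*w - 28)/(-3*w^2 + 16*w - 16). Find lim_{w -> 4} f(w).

-11/8

At w = 4 both the top and bottom vanish — a removable singularity. Factoring out (w - 4) from each leaves (w + 7)/(4 - 3*w), which at w = 4 equals -11/8.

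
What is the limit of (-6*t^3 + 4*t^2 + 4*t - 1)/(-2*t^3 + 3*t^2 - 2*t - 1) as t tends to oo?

Numerator and denominator both have degree 3.
Dividing every term by t^3, all lower-order terms vanish and the limit is the ratio of leading coefficients, -6/(-2) = 3.

3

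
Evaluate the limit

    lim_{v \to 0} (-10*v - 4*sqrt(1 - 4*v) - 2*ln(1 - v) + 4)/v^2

9

Substitution gives 0/0 (the numerator vanishes to order 2).
Expand each term to order v^2: the coefficient of v^2 in -4·√(1 - 4v) is 8 and in -2·ln(1 - v) is 1.
Lower-order terms cancel with the polynomial part, so the numerator is (9)·v^2 + o(v^2), and the limit is (9)/(1) = 9.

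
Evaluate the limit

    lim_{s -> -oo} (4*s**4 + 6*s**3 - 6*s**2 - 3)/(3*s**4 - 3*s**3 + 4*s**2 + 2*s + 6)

Numerator and denominator both have degree 4.
Dividing every term by s^4, all lower-order terms vanish and the limit is the ratio of leading coefficients, 4/(3) = 4/3.

4/3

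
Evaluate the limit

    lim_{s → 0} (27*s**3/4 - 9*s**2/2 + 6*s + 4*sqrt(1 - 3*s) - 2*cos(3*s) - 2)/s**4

Substitution gives 0/0 (the numerator vanishes to order 4).
Expand each term to order s^4: the coefficient of s^4 in -2·cos(3s) is -27/4 and in 4·√(1 - 3s) is -405/32.
Lower-order terms cancel with the polynomial part, so the numerator is (-621/32)·s^4 + o(s^4), and the limit is (-621/32)/(1) = -621/32.

-621/32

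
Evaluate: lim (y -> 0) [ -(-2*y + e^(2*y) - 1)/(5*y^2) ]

Direct substitution gives 0/0.
Apply L'Hôpital: lim (2*e^(2*y) - 2)/(-10*y), still 0/0.
After 2 applications of L'Hôpital's rule the quotient is (4*e^(2*y))/(-10); substituting y = 0 gives -2/5.

-2/5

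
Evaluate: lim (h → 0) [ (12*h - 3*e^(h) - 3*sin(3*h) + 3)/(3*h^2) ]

-1/2

Substitution gives 0/0 (the numerator vanishes to order 2).
Expand each term to order h^2: the coefficient of h^2 in -3·e^(h) is -3/2 and in -3·sin(3h) is 0.
Lower-order terms cancel with the polynomial part, so the numerator is (-3/2)·h^2 + o(h^2), and the limit is (-3/2)/(3) = -1/2.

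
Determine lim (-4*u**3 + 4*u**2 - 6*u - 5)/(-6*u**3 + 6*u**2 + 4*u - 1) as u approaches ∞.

2/3

Numerator and denominator both have degree 3.
Dividing every term by u^3, all lower-order terms vanish and the limit is the ratio of leading coefficients, -4/(-6) = 2/3.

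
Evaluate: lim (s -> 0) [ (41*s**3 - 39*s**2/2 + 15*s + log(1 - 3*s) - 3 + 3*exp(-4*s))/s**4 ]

47/4

Substitution gives 0/0; apply L'Hôpital's rule 4 times.
After differentiating numerator and denominator 4 times the quotient is (768*e^(-4*s) - 486/(3*s - 1)^4)/(24); at s = 0 this is 47/4.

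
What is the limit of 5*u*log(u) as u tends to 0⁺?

0

This is a 0·(−∞) form. Rewrite as 5·ln(u) / u^(−1) and apply L'Hôpital:
the derivative quotient is 5·(1/u) / (−1·u^(−2)) = (-5/1)·u^1 → 0.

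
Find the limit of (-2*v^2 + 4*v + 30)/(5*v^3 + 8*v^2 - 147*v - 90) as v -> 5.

-4/77

At v = 5 both the top and bottom vanish — a removable singularity. Factoring out (v - 5) from each leaves (-2*v - 6)/(5*v^2 + 33*v + 18), which at v = 5 equals -4/77.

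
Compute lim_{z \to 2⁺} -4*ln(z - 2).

∞

As z → 2⁺, z - 2 → 0⁺ and ln(z - 2) → −∞.
Multiplying by -4 gives ∞.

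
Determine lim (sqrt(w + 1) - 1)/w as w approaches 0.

1/2

A 0/0 form; rationalise with √(1 + w) + √1. This collapses the numerator to w, leaving 1/(√(1 + w) + √1) → 1/(2√1) = 1/2.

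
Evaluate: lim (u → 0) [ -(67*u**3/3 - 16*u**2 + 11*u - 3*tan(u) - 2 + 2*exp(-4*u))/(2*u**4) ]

-32/3

Substitution gives 0/0 (the numerator vanishes to order 4).
Expand each term to order u^4: the coefficient of u^4 in -3·tan(u) is 0 and in 2·e^(-4u) is 64/3.
Lower-order terms cancel with the polynomial part, so the numerator is (64/3)·u^4 + o(u^4), and the limit is (64/3)/(-2) = -32/3.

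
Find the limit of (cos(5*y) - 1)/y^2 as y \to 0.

-25/2

Direct substitution gives 0/0.
Apply L'Hôpital: lim (-5*sin(5*y))/(2*y), still 0/0.
After 2 applications of L'Hôpital's rule the quotient is (-25*cos(5*y))/(2); substituting y = 0 gives -25/2.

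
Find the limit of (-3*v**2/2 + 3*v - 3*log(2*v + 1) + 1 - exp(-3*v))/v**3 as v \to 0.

-7/2

Substitution gives 0/0 (the numerator vanishes to order 3).
Expand each term to order v^3: the coefficient of v^3 in -3·ln(1 + 2v) is -8 and in −e^(-3v) is 9/2.
Lower-order terms cancel with the polynomial part, so the numerator is (-7/2)·v^3 + o(v^3), and the limit is (-7/2)/(1) = -7/2.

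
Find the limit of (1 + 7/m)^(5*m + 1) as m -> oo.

The base → 1 and the exponent → ∞: a 1^∞ form.
Take logarithms: (5m + 1)·ln(1 + 7/m). Since ln(1+u) ~ u for small u, this behaves like (5m)·(7/m) → 35.
So the limit is e^(35).

e^(35)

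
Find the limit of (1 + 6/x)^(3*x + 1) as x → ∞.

e^(18)

Let L be the limit and take ln: ln L = lim (3x + 1)·ln(1 + 6/x) = lim (3x + 1)·(6/x + O(1/x²)) = 18.
Hence L = e^(18).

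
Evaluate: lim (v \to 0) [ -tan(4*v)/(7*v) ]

-4/7

Substitution gives 0/0.
Since tan(u)/u → 1 as u → 0, tan(4v)/(4v) → 1 and the limit is 4/(-7) = -4/7.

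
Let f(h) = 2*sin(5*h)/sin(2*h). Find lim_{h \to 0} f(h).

5

Substitution gives 0/0.
Divide numerator and denominator by h: sin(5h)/h → 5 and sin(2h)/h → 2, so the limit is 2·5/2 = 5.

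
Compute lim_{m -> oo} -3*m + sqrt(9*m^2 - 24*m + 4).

An ∞ − ∞ form. Rationalising with the conjugate, the difference becomes (-24m + 4) / (√(9*m^2 - 24*m + 4) + 3m).
For large m the denominator behaves like 2·3m, so the quotient tends to -24/6 = -4.

-4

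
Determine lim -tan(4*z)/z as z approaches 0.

Substitution gives 0/0.
Since tan(u)/u → 1 as u → 0, tan(4z)/(4z) → 1 and the limit is 4/(-1) = -4.

-4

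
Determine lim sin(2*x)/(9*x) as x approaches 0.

Substitution gives 0/0.
Write it as (2/9)·sin(2x)/(2x); since sin(u)/u → 1, the limit is 2/9.

2/9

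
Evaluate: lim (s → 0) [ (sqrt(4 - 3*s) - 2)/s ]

Substitution gives 0/0. Multiply numerator and denominator by the conjugate √(4 - 3s) + √4.
The numerator becomes (4 - 3s) − 4 = -3s, so the expression simplifies to -3/(√(4 - 3s) + √4).
Letting s → 0 gives -3/(2√4) = -3/4.

-3/4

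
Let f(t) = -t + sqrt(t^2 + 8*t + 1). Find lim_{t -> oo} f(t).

An ∞ − ∞ form. Rationalising with the conjugate, the difference becomes (8t + 1) / (√(t^2 + 8*t + 1) + t).
For large t the denominator behaves like 2·t, so the quotient tends to 8/2 = 4.

4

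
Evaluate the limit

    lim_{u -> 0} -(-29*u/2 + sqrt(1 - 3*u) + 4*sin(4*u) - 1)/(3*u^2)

3/8

Substitution gives 0/0 (the numerator vanishes to order 2).
Expand each term to order u^2: the coefficient of u^2 in √(1 - 3u) is -9/8 and in 4·sin(4u) is 0.
Lower-order terms cancel with the polynomial part, so the numerator is (-9/8)·u^2 + o(u^2), and the limit is (-9/8)/(-3) = 3/8.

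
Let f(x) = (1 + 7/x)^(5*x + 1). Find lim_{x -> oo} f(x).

Write it as [(1 + 7/x)^x]^(5) · (1 + 7/x)^(1). The bracketed term tends to e^(7) and the second factor to 1, so the limit is e^(35).

e^(35)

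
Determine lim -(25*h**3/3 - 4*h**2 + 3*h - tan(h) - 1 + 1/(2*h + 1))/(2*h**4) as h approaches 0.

-8

Substitution gives 0/0 (the numerator vanishes to order 4).
Expand each term to order h^4: the coefficient of h^4 in −tan(h) is 0 and in 1/(1 + 2h) is 16.
Lower-order terms cancel with the polynomial part, so the numerator is (16)·h^4 + o(h^4), and the limit is (16)/(-2) = -8.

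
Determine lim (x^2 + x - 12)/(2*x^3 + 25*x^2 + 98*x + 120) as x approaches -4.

7/6

Direct substitution gives 0/0, so factor. Both numerator and denominator have (x + 4) as a factor.
After cancelling, the expression reduces to (x - 3)/(2*x^2 + 17*x + 30).
Substituting x = -4 gives 7/6.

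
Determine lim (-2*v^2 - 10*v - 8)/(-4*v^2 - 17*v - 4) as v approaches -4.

At v = -4 both the top and bottom vanish — a removable singularity. Factoring out (v + 4) from each leaves (-2*v - 2)/(-4*v - 1), which at v = -4 equals 2/5.

2/5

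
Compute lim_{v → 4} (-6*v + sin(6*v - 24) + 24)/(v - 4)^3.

-36

Direct substitution gives 0/0.
Apply L'Hôpital: lim (6*cos(6*v - 24) - 6)/(3*(v - 4)^2), still 0/0.
Apply L'Hôpital: lim (-36*sin(6*v - 24))/(6*v - 24), still 0/0.
After 3 applications of L'Hôpital's rule the quotient is (-216*cos(6*v - 24))/(6); substituting v = 4 gives -36.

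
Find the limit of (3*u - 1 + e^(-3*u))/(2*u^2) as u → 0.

Direct substitution gives 0/0.
Apply L'Hôpital: lim (3 - 3*e^(-3*u))/(4*u), still 0/0.
After 2 applications of L'Hôpital's rule the quotient is (9*e^(-3*u))/(4); substituting u = 0 gives 9/4.

9/4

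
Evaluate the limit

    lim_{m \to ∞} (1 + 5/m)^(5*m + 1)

e^(25)

The base → 1 and the exponent → ∞: a 1^∞ form.
Take logarithms: (5m + 1)·ln(1 + 5/m). Since ln(1+u) ~ u for small u, this behaves like (5m)·(5/m) → 25.
So the limit is e^(25).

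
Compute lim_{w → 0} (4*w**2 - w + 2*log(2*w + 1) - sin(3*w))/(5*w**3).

59/30

Substitution gives 0/0 (the numerator vanishes to order 3).
Expand each term to order w^3: the coefficient of w^3 in 2·ln(1 + 2w) is 16/3 and in −sin(3w) is 9/2.
Lower-order terms cancel with the polynomial part, so the numerator is (59/6)·w^3 + o(w^3), and the limit is (59/6)/(5) = 59/30.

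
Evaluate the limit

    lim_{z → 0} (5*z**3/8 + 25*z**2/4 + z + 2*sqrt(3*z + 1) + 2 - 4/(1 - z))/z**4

-661/64

Substitution gives 0/0; apply L'Hôpital's rule 4 times.
After differentiating numerator and denominator 4 times the quotient is (-1215/(8*(3*z + 1)^(7/2)) + 96/(z - 1)^5)/(24); at z = 0 this is -661/64.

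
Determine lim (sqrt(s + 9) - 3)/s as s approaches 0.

Substitution gives 0/0. Multiply numerator and denominator by the conjugate √(9 + s) + √9.
The numerator becomes (9 + s) − 9 = s, so the expression simplifies to 1/(√(9 + s) + √9).
Letting s → 0 gives 1/(2√9) = 1/6.

1/6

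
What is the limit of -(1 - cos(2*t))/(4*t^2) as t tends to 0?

-1/2

Substitution gives 0/0.
Use (1 − cos u)/u² → 1/2 with u = 2t: the limit is 2²/(2·(-4)) = -1/2.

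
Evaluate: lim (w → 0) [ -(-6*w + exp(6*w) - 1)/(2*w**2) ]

Direct substitution gives 0/0.
Apply L'Hôpital: lim (6*e^(6*w) - 6)/(-4*w), still 0/0.
After 2 applications of L'Hôpital's rule the quotient is (36*e^(6*w))/(-4); substituting w = 0 gives -9.

-9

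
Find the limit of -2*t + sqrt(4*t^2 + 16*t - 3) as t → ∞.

4

This has the form ∞ − ∞. Multiply and divide by the conjugate √(4*t^2 + 16*t - 3) + 2t.
That gives (16t - 3) / (√(4*t^2 + 16*t - 3) + 2t).
Divide numerator and denominator by t: the limit is 16/(2·2) = 4.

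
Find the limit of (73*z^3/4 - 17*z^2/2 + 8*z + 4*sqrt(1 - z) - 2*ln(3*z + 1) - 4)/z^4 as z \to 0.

Substitution gives 0/0 (the numerator vanishes to order 4).
Expand each term to order z^4: the coefficient of z^4 in -2·ln(1 + 3z) is 81/2 and in 4·√(1 - z) is -5/32.
Lower-order terms cancel with the polynomial part, so the numerator is (1291/32)·z^4 + o(z^4), and the limit is (1291/32)/(1) = 1291/32.

1291/32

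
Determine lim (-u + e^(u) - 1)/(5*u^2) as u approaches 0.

Direct substitution gives 0/0.
Apply L'Hôpital: lim (e^(u) - 1)/(10*u), still 0/0.
After 2 applications of L'Hôpital's rule the quotient is (e^(u))/(10); substituting u = 0 gives 1/10.

1/10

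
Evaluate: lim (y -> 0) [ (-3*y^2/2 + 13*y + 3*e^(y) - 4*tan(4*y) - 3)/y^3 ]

Substitution gives 0/0; apply L'Hôpital's rule 3 times.
After differentiating numerator and denominator 3 times the quotient is (3*e^(y) - 1536*tan(4*y)^4 - 2048*tan(4*y)^2 - 512)/(6); at y = 0 this is -509/6.

-509/6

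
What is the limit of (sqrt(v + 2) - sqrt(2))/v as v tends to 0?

A 0/0 form; rationalise with √(2 + v) + √2. This collapses the numerator to v, leaving 1/(√(2 + v) + √2) → 1/(2√2) = √(2)/4.

√(2)/4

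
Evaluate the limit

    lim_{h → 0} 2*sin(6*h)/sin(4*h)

Substitution gives 0/0.
Divide numerator and denominator by h: sin(6h)/h → 6 and sin(4h)/h → 4, so the limit is 2·6/4 = 3.

3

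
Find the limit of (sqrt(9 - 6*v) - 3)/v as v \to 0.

-1

A 0/0 form; rationalise with √(9 - 6v) + √9. This collapses the numerator to -6v, leaving -6/(√(9 - 6v) + √9) → -6/(2√9) = -1.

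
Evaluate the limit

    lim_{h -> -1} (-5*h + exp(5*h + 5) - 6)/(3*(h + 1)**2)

Direct substitution gives 0/0.
Apply L'Hôpital: lim (5*e^(5*h + 5) - 5)/(6*h + 6), still 0/0.
After 2 applications of L'Hôpital's rule the quotient is (25*e^(5*h + 5))/(6); substituting h = -1 gives 25/6.

25/6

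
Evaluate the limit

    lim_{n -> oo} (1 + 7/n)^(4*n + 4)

e^(28)

Write it as [(1 + 7/n)^n]^(4) · (1 + 7/n)^(4). The bracketed term tends to e^(7) and the second factor to 1, so the limit is e^(28).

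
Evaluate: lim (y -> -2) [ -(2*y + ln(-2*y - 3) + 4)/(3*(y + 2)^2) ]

Direct substitution gives 0/0.
Apply L'Hôpital: lim (2 - 2/(-2*y - 3))/(-6*y - 12), still 0/0.
After 2 applications of L'Hôpital's rule the quotient is (-4/(-2*y - 3)^2)/(-6); substituting y = -2 gives 2/3.

2/3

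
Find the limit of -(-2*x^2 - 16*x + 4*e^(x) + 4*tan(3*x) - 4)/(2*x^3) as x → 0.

-55/3

Substitution gives 0/0 (the numerator vanishes to order 3).
Expand each term to order x^3: the coefficient of x^3 in 4·e^(x) is 2/3 and in 4·tan(3x) is 36.
Lower-order terms cancel with the polynomial part, so the numerator is (110/3)·x^3 + o(x^3), and the limit is (110/3)/(-2) = -55/3.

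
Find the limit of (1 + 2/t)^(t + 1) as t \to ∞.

Let L be the limit and take ln: ln L = lim (t + 1)·ln(1 + 2/t) = lim (t + 1)·(2/t + O(1/t²)) = 2.
Hence L = e^(2).

e^(2)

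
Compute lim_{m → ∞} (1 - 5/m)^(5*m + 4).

The base → 1 and the exponent → ∞: a 1^∞ form.
Take logarithms: (5m + 4)·ln(1 - 5/m). Since ln(1+u) ~ u for small u, this behaves like (5m)·(-5/m) → -25.
So the limit is e^(-25).

e^(-25)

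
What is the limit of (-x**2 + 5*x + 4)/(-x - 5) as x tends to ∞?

∞

The numerator has higher degree (2 > 1); the quotient behaves like (-1/(-1))·x^1 for large |x|.
As x → +∞ this diverges to ∞.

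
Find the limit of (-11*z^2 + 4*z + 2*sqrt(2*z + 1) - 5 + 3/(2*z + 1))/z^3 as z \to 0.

Substitution gives 0/0 (the numerator vanishes to order 3).
Expand each term to order z^3: the coefficient of z^3 in 3·1/(1 + 2z) is -24 and in 2·√(1 + 2z) is 1.
Lower-order terms cancel with the polynomial part, so the numerator is (-23)·z^3 + o(z^3), and the limit is (-23)/(1) = -23.

-23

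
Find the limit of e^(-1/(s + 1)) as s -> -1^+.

0

As s → -1⁺, -1/(s + 1) → −∞, so e^(-1/(s + 1)) → 0.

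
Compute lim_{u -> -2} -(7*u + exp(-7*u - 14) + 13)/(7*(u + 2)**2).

Direct substitution gives 0/0.
Apply L'Hôpital: lim (7 - 7*e^(-7*u - 14))/(-14*u - 28), still 0/0.
After 2 applications of L'Hôpital's rule the quotient is (49*e^(-7*u - 14))/(-14); substituting u = -2 gives -7/2.

-7/2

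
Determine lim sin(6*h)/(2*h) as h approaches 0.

3

Substitution gives 0/0.
Write it as (6/2)·sin(6h)/(6h); since sin(u)/u → 1, the limit is 3.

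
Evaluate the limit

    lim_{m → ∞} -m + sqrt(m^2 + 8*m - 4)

This has the form ∞ − ∞. Multiply and divide by the conjugate √(m^2 + 8*m - 4) + m.
That gives (8m - 4) / (√(m^2 + 8*m - 4) + m).
Divide numerator and denominator by m: the limit is 8/(2·1) = 4.

4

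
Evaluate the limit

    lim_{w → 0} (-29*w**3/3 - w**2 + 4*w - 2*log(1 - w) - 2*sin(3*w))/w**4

Substitution gives 0/0; apply L'Hôpital's rule 4 times.
After differentiating numerator and denominator 4 times the quotient is (-162*sin(3*w) + 12/(w - 1)^4)/(24); at w = 0 this is 1/2.

1/2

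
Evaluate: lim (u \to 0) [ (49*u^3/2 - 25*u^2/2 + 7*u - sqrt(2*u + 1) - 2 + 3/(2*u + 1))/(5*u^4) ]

389/40

Substitution gives 0/0; apply L'Hôpital's rule 4 times.
After differentiating numerator and denominator 4 times the quotient is (1152/(2*u + 1)^5 + 15/(2*u + 1)^(7/2))/(120); at u = 0 this is 389/40.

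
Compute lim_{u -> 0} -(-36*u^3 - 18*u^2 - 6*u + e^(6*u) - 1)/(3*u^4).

-18

Direct substitution gives 0/0.
Apply L'Hôpital: lim (-108*u^2 - 36*u + 6*e^(6*u) - 6)/(-12*u^3), still 0/0.
Apply L'Hôpital: lim (-216*u + 36*e^(6*u) - 36)/(-36*u^2), still 0/0.
Apply L'Hôpital: lim (216*e^(6*u) - 216)/(-72*u), still 0/0.
After 4 applications of L'Hôpital's rule the quotient is (1296*e^(6*u))/(-72); substituting u = 0 gives -18.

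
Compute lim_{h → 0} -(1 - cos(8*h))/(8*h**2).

Substitution gives 0/0.
Use (1 − cos u)/u² → 1/2 with u = 8h: the limit is 8²/(2·(-8)) = -4.

-4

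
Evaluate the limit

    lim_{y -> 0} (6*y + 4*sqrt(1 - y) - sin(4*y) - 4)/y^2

-1/2

Substitution gives 0/0; apply L'Hôpital's rule 2 times.
After differentiating numerator and denominator 2 times the quotient is (16*sin(4*y) - 1/(1 - y)^(3/2))/(2); at y = 0 this is -1/2.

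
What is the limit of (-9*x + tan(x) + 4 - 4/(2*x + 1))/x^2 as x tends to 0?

-16

Substitution gives 0/0 (the numerator vanishes to order 2).
Expand each term to order x^2: the coefficient of x^2 in tan(x) is 0 and in -4·1/(1 + 2x) is -16.
Lower-order terms cancel with the polynomial part, so the numerator is (-16)·x^2 + o(x^2), and the limit is (-16)/(1) = -16.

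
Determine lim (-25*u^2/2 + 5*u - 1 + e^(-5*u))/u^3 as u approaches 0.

Direct substitution gives 0/0.
Apply L'Hôpital: lim (-25*u + 5 - 5*e^(-5*u))/(3*u^2), still 0/0.
Apply L'Hôpital: lim (-25 + 25*e^(-5*u))/(6*u), still 0/0.
After 3 applications of L'Hôpital's rule the quotient is (-125*e^(-5*u))/(6); substituting u = 0 gives -125/6.

-125/6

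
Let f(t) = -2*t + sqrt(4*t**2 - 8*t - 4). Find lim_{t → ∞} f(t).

An ∞ − ∞ form. Rationalising with the conjugate, the difference becomes (-8t - 4) / (√(4*t^2 - 8*t - 4) + 2t).
For large t the denominator behaves like 2·2t, so the quotient tends to -8/4 = -2.

-2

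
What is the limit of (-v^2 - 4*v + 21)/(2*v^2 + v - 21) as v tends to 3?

Direct substitution gives 0/0, so factor. Both numerator and denominator have (v - 3) as a factor.
After cancelling, the expression reduces to (-v - 7)/(2*v + 7).
Substituting v = 3 gives -10/13.

-10/13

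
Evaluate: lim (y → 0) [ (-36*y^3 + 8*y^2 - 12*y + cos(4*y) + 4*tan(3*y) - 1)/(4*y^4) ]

Substitution gives 0/0; apply L'Hôpital's rule 4 times.
After differentiating numerator and denominator 4 times the quotient is (256*cos(4*y) + 7776*tan(3*y)^5 + 12960*tan(3*y)^3 + 5184*tan(3*y))/(96); at y = 0 this is 8/3.

8/3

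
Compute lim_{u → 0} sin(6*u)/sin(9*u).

2/3

Substitution gives 0/0.
Divide numerator and denominator by u: sin(6u)/u → 6 and sin(9u)/u → 9, so the limit is 1·6/9 = 2/3.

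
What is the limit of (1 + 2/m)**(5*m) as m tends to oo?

e^(10)

The base → 1 and the exponent → ∞: a 1^∞ form.
Take logarithms: (5m)·ln(1 + 2/m). Since ln(1+u) ~ u for small u, this behaves like (5m)·(2/m) → 10.
So the limit is e^(10).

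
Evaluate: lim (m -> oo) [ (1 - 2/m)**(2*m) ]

e^(-4)

Let L be the limit and take ln: ln L = lim (2m)·ln(1 - 2/m) = lim (2m)·(-2/m + O(1/m²)) = -4.
Hence L = e^(-4).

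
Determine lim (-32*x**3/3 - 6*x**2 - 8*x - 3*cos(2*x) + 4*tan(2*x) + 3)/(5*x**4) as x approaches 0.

-2/5

Substitution gives 0/0; apply L'Hôpital's rule 4 times.
After differentiating numerator and denominator 4 times the quotient is (-48*cos(2*x) + 1536*tan(2*x)^5 + 2560*tan(2*x)^3 + 1024*tan(2*x))/(120); at x = 0 this is -2/5.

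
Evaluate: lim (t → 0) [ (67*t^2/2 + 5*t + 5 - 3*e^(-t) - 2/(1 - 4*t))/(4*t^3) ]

-255/8

Substitution gives 0/0; apply L'Hôpital's rule 3 times.
After differentiating numerator and denominator 3 times the quotient is (3*e^(-t) - 768/(4*t - 1)^4)/(24); at t = 0 this is -255/8.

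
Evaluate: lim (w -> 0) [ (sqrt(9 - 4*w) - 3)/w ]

-2/3

Substitution gives 0/0. Multiply numerator and denominator by the conjugate √(9 - 4w) + √9.
The numerator becomes (9 - 4w) − 9 = -4w, so the expression simplifies to -4/(√(9 - 4w) + √9).
Letting w → 0 gives -4/(2√9) = -2/3.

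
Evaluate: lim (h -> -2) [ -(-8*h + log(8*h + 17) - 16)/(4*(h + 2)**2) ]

Direct substitution gives 0/0.
Apply L'Hôpital: lim (-8 + 8/(8*h + 17))/(-8*h - 16), still 0/0.
After 2 applications of L'Hôpital's rule the quotient is (-64/(8*h + 17)^2)/(-8); substituting h = -2 gives 8.

8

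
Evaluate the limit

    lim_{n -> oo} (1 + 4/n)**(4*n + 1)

The base → 1 and the exponent → ∞: a 1^∞ form.
Take logarithms: (4n + 1)·ln(1 + 4/n). Since ln(1+u) ~ u for small u, this behaves like (4n)·(4/n) → 16.
So the limit is e^(16).

e^(16)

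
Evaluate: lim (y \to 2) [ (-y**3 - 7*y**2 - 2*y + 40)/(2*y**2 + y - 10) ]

-14/3

Direct substitution gives 0/0, so factor. Both numerator and denominator have (y - 2) as a factor.
After cancelling, the expression reduces to (-y^2 - 9*y - 20)/(2*y + 5).
Substituting y = 2 gives -14/3.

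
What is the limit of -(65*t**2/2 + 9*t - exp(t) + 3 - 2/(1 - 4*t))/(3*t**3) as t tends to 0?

769/18

Substitution gives 0/0; apply L'Hôpital's rule 3 times.
After differentiating numerator and denominator 3 times the quotient is (-e^(t) - 768/(4*t - 1)^4)/(-18); at t = 0 this is 769/18.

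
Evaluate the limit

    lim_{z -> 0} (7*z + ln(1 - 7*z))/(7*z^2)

Direct substitution gives 0/0.
Apply L'Hôpital: lim (7 - 7/(1 - 7*z))/(14*z), still 0/0.
After 2 applications of L'Hôpital's rule the quotient is (-49/(1 - 7*z)^2)/(14); substituting z = 0 gives -7/2.

-7/2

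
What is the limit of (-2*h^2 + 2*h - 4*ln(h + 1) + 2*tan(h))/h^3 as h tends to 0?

Substitution gives 0/0 (the numerator vanishes to order 3).
Expand each term to order h^3: the coefficient of h^3 in -4·ln(1 + h) is -4/3 and in 2·tan(h) is 2/3.
Lower-order terms cancel with the polynomial part, so the numerator is (-2/3)·h^3 + o(h^3), and the limit is (-2/3)/(1) = -2/3.

-2/3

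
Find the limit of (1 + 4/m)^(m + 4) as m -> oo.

e^(4)

Let L be the limit and take ln: ln L = lim (m + 4)·ln(1 + 4/m) = lim (m + 4)·(4/m + O(1/m²)) = 4.
Hence L = e^(4).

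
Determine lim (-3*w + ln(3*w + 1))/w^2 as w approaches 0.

-9/2

Direct substitution gives 0/0.
Apply L'Hôpital: lim (-3 + 3/(3*w + 1))/(2*w), still 0/0.
After 2 applications of L'Hôpital's rule the quotient is (-9/(3*w + 1)^2)/(2); substituting w = 0 gives -9/2.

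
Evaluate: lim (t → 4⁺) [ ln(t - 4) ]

-∞

As t → 4⁺, t - 4 → 0⁺ and ln(t - 4) → −∞.
Multiplying by 1 gives -∞.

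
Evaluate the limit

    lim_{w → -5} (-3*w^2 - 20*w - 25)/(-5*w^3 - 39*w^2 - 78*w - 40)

-10/63

At w = -5 both the top and bottom vanish — a removable singularity. Factoring out (w + 5) from each leaves (-3*w - 5)/(-5*w^2 - 14*w - 8), which at w = -5 equals -10/63.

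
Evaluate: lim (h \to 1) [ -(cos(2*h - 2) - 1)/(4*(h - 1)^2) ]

1/2

Direct substitution gives 0/0.
Apply L'Hôpital: lim (-2*sin(2*h - 2))/(8 - 8*h), still 0/0.
After 2 applications of L'Hôpital's rule the quotient is (-4*cos(2*h - 2))/(-8); substituting h = 1 gives 1/2.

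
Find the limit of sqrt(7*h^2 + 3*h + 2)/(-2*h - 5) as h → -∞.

√(7)/2

For large |h|, √(7*h^2 + 3*h + 2) ≈ √7·|h| and the denominator ≈ -2h.
Since h → −∞, |h| = −h, giving −√7/(-2) = √(7)/2.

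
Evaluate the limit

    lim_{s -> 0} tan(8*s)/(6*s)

Substitution gives 0/0.
Since tan(u)/u → 1 as u → 0, tan(8s)/(8s) → 1 and the limit is 8/6 = 4/3.

4/3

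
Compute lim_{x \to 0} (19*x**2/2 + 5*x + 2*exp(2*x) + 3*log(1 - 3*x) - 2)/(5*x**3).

-73/15

Substitution gives 0/0; apply L'Hôpital's rule 3 times.
After differentiating numerator and denominator 3 times the quotient is (16*e^(2*x) + 162/(3*x - 1)^3)/(30); at x = 0 this is -73/15.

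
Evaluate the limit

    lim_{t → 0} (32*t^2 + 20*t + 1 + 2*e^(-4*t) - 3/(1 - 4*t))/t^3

Substitution gives 0/0; apply L'Hôpital's rule 3 times.
After differentiating numerator and denominator 3 times the quotient is (-128*e^(-4*t) - 1152/(4*t - 1)^4)/(6); at t = 0 this is -640/3.

-640/3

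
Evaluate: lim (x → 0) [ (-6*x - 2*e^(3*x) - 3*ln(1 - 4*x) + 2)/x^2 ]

Substitution gives 0/0 (the numerator vanishes to order 2).
Expand each term to order x^2: the coefficient of x^2 in -3·ln(1 - 4x) is 24 and in -2·e^(3x) is -9.
Lower-order terms cancel with the polynomial part, so the numerator is (15)·x^2 + o(x^2), and the limit is (15)/(1) = 15.

15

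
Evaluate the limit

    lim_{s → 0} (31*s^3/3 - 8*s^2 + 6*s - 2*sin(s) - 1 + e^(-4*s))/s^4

Substitution gives 0/0; apply L'Hôpital's rule 4 times.
After differentiating numerator and denominator 4 times the quotient is (-2*sin(s) + 256*e^(-4*s))/(24); at s = 0 this is 32/3.

32/3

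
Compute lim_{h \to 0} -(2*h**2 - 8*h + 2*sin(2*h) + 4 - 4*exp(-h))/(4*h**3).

1/2

Substitution gives 0/0 (the numerator vanishes to order 3).
Expand each term to order h^3: the coefficient of h^3 in 2·sin(2h) is -8/3 and in -4·e^(-h) is 2/3.
Lower-order terms cancel with the polynomial part, so the numerator is (-2)·h^3 + o(h^3), and the limit is (-2)/(-4) = 1/2.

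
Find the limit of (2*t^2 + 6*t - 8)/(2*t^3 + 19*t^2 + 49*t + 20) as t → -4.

Since t = -4 makes numerator and denominator zero, (t + 4) divides both.
Cancelling it gives (2*t - 2)/(2*t^2 + 11*t + 5); now plug in t = -4 to get 10/7.

10/7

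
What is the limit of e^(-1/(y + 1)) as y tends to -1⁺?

0

As y → -1⁺, -1/(y + 1) → −∞, so e^(-1/(y + 1)) → 0.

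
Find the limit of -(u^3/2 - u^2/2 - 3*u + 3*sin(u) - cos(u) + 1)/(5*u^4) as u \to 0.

Substitution gives 0/0 (the numerator vanishes to order 4).
Expand each term to order u^4: the coefficient of u^4 in −cos(u) is -1/24 and in 3·sin(u) is 0.
Lower-order terms cancel with the polynomial part, so the numerator is (-1/24)·u^4 + o(u^4), and the limit is (-1/24)/(-5) = 1/120.

1/120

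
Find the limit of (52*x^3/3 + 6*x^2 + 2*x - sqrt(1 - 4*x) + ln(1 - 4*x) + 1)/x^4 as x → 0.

-54

Substitution gives 0/0 (the numerator vanishes to order 4).
Expand each term to order x^4: the coefficient of x^4 in −√(1 - 4x) is 10 and in ln(1 - 4x) is -64.
Lower-order terms cancel with the polynomial part, so the numerator is (-54)·x^4 + o(x^4), and the limit is (-54)/(1) = -54.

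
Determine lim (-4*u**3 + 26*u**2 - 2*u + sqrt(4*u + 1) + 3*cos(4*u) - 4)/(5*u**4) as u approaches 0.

Substitution gives 0/0 (the numerator vanishes to order 4).
Expand each term to order u^4: the coefficient of u^4 in √(1 + 4u) is -10 and in 3·cos(4u) is 32.
Lower-order terms cancel with the polynomial part, so the numerator is (22)·u^4 + o(u^4), and the limit is (22)/(5) = 22/5.

22/5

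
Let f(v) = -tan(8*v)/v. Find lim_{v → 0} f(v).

-8

Substitution gives 0/0.
Since tan(u)/u → 1 as u → 0, tan(8v)/(8v) → 1 and the limit is 8/(-1) = -8.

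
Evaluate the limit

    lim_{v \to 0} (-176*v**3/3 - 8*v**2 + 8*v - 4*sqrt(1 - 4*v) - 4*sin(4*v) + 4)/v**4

40

Substitution gives 0/0 (the numerator vanishes to order 4).
Expand each term to order v^4: the coefficient of v^4 in -4·sin(4v) is 0 and in -4·√(1 - 4v) is 40.
Lower-order terms cancel with the polynomial part, so the numerator is (40)·v^4 + o(v^4), and the limit is (40)/(1) = 40.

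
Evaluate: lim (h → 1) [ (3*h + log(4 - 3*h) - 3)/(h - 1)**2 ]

Direct substitution gives 0/0.
Apply L'Hôpital: lim (3 - 3/(4 - 3*h))/(2*h - 2), still 0/0.
After 2 applications of L'Hôpital's rule the quotient is (-9/(4 - 3*h)^2)/(2); substituting h = 1 gives -9/2.

-9/2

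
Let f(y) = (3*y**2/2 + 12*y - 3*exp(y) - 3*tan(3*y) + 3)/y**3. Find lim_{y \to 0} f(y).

Substitution gives 0/0 (the numerator vanishes to order 3).
Expand each term to order y^3: the coefficient of y^3 in -3·e^(y) is -1/2 and in -3·tan(3y) is -27.
Lower-order terms cancel with the polynomial part, so the numerator is (-55/2)·y^3 + o(y^3), and the limit is (-55/2)/(1) = -55/2.

-55/2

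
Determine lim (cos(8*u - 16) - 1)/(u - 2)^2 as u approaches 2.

-32

Direct substitution gives 0/0.
Apply L'Hôpital: lim (-8*sin(8*u - 16))/(2*u - 4), still 0/0.
After 2 applications of L'Hôpital's rule the quotient is (-64*cos(8*u - 16))/(2); substituting u = 2 gives -32.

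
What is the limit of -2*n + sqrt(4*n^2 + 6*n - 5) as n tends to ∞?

3/2

An ∞ − ∞ form. Rationalising with the conjugate, the difference becomes (6n - 5) / (√(4*n^2 + 6*n - 5) + 2n).
For large n the denominator behaves like 2·2n, so the quotient tends to 6/4 = 3/2.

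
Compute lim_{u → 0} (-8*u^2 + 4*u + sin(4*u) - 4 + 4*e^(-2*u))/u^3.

-16

Substitution gives 0/0; apply L'Hôpital's rule 3 times.
After differentiating numerator and denominator 3 times the quotient is (-64*cos(4*u) - 32*e^(-2*u))/(6); at u = 0 this is -16.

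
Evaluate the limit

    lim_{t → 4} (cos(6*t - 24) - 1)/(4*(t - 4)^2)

Direct substitution gives 0/0.
Apply L'Hôpital: lim (-6*sin(6*t - 24))/(8*t - 32), still 0/0.
After 2 applications of L'Hôpital's rule the quotient is (-36*cos(6*t - 24))/(8); substituting t = 4 gives -9/2.

-9/2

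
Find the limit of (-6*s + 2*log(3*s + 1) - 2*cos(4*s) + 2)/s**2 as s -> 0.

Substitution gives 0/0 (the numerator vanishes to order 2).
Expand each term to order s^2: the coefficient of s^2 in -2·cos(4s) is 16 and in 2·ln(1 + 3s) is -9.
Lower-order terms cancel with the polynomial part, so the numerator is (7)·s^2 + o(s^2), and the limit is (7)/(1) = 7.

7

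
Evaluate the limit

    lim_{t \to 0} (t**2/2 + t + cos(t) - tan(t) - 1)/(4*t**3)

Substitution gives 0/0; apply L'Hôpital's rule 3 times.
After differentiating numerator and denominator 3 times the quotient is (sin(t) - 6*tan(t)^4 - 8*tan(t)^2 - 2)/(24); at t = 0 this is -1/12.

-1/12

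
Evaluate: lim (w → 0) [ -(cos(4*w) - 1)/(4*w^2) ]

Direct substitution gives 0/0.
Apply L'Hôpital: lim (-4*sin(4*w))/(-8*w), still 0/0.
After 2 applications of L'Hôpital's rule the quotient is (-16*cos(4*w))/(-8); substituting w = 0 gives 2.

2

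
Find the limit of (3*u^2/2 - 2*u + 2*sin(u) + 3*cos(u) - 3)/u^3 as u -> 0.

-1/3

Substitution gives 0/0 (the numerator vanishes to order 3).
Expand each term to order u^3: the coefficient of u^3 in 3·cos(u) is 0 and in 2·sin(u) is -1/3.
Lower-order terms cancel with the polynomial part, so the numerator is (-1/3)·u^3 + o(u^3), and the limit is (-1/3)/(1) = -1/3.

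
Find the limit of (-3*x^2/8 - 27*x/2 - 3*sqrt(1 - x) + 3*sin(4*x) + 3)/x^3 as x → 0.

Substitution gives 0/0 (the numerator vanishes to order 3).
Expand each term to order x^3: the coefficient of x^3 in -3·√(1 - x) is 3/16 and in 3·sin(4x) is -32.
Lower-order terms cancel with the polynomial part, so the numerator is (-509/16)·x^3 + o(x^3), and the limit is (-509/16)/(1) = -509/16.

-509/16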